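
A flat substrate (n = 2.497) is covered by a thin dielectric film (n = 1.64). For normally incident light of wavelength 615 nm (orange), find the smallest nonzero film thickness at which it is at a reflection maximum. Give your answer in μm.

0.188 μm

At the upper boundary (n = 1.0 to n = 1.64) the reflected ray undergoes a half-wave phase shift.
At the lower boundary (n = 1.64 to n = 2.497) the reflected ray undergoes a half-wave phase shift.
The two reflections carry the same phase change, so no net offset.
So the condition for constructive reflection is 2 n t = m λ.
Minimum nonzero at m = 1: t = λ / (2 n) = 615 / (2 × 1.64) = 188 nm.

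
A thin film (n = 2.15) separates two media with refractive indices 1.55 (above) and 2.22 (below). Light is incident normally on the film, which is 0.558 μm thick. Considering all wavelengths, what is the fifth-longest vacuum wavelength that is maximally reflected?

480 nm

Top surface (1.55 → 2.15): reflection off a higher-index medium gives a half-wave phase shift.
Ray reflecting at the bottom interface goes from n = 2.15 toward n = 2.22: a half-wave phase shift.
Net: no relative phase inversion (both shifts match).
So the condition for constructive reflection is 2 n t = m λ.
λ = 2 n t / m. The fifth-longest wavelength is m = 5: λ = 2 × 2.15 × 558 / 5.00 = 480 nm.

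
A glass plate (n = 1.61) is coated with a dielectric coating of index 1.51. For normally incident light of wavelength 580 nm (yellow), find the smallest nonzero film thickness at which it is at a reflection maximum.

192 nm

Ray reflecting at the top interface goes from n = 1.0 toward n = 1.51: a half-wave phase shift.
Ray reflecting at the bottom interface goes from n = 1.51 toward n = 1.61: a half-wave phase shift.
Zero or two π shifts → no net half-wave offset.
For bright reflection here: 2 n t = m λ.
Minimum nonzero at m = 1: t = λ / (2 n) = 580 / (2 × 1.51) = 192 nm.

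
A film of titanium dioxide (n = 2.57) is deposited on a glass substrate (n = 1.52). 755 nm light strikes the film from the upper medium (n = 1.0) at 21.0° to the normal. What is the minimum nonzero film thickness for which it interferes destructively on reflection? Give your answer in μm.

At the upper boundary (n = 1.0 to n = 2.57) the reflected ray undergoes a half-wave phase shift.
Bottom surface (2.57 → 1.52): reflection off a lower-index medium gives no phase shift.
Net: one phase inversion between the two reflected rays.
With one net inversion, destructive interference in reflection requires 2 n t cos θ_r = m λ.
Snell's law: 1.0 sin 21.0° = 2.57 sin θ_r → sin θ_r = 0.139, cos θ_r = 0.990.
Minimum nonzero at m = 1: t = λ / (2 n cos θ_r) = 755 / (2 × 2.57 × 0.990) = 148 nm.

0.148 μm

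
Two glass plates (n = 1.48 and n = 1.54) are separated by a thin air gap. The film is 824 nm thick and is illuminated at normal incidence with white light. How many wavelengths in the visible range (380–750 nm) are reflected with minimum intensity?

2

Top surface (1.48 → 1.0): reflection off a lower-index medium gives no phase shift.
At the lower boundary (n = 1.0 to n = 1.54) the reflected ray undergoes a half-wave phase shift.
Net: one phase inversion between the two reflected rays.
With one net inversion, destructive interference in reflection requires 2 n t = m λ.
λ = 2 n t / m = 1648 / m nm.
m=2: 824 nm (IR); m=3: 549 nm (visible); m=4: 412 nm (visible); m=5: 330 nm (UV).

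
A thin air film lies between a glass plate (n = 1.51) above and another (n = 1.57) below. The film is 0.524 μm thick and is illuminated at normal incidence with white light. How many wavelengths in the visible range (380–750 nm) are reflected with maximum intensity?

2

Top surface (1.51 → 1.0): reflection off a lower-index medium gives no phase shift.
Ray reflecting at the bottom interface goes from n = 1.0 toward n = 1.57: a half-wave phase shift.
Exactly one π shift → a net half-wave offset.
With one net inversion, constructive interference in reflection requires 2 n t = (m + ½) λ.
λ = 2 n t / (m + ½) = 1048 / (m + ½) nm.
m=0: 2096 nm (IR); m=1: 699 nm (visible); m=2: 419 nm (visible); m=3: 299 nm (UV).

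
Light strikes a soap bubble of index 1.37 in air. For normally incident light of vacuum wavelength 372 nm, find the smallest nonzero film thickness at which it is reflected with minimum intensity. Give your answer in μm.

0.136 μm

At the upper boundary (n = 1.0 to n = 1.37) the reflected ray undergoes a half-wave phase shift.
At the lower boundary (n = 1.37 to n = 1.0) the reflected ray undergoes no phase shift.
Exactly one π shift → a net half-wave offset.
With one net inversion, destructive interference in reflection requires 2 n t = m λ.
Minimum nonzero at m = 1: t = λ / (2 n) = 372 / (2 × 1.37) = 136 nm.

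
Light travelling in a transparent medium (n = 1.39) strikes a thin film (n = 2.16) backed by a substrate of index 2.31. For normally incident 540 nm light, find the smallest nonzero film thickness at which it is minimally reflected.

62.5 nm

At the upper boundary (n = 1.39 to n = 2.16) the reflected ray undergoes a half-wave phase shift.
Bottom surface (2.16 → 2.31): reflection off a higher-index medium gives a half-wave phase shift.
Zero or two π shifts → no net half-wave offset.
For weak reflection here: 2 n t = (m + ½) λ.
Minimum at m = 0: t = λ / (4 n) = 540 / (4 × 2.16) = 62.5 nm.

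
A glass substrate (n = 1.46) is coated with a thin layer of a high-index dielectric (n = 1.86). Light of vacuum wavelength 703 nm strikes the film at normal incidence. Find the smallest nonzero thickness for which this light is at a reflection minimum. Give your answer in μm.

At the upper boundary (n = 1.0 to n = 1.86) the reflected ray undergoes a half-wave phase shift.
At the lower boundary (n = 1.86 to n = 1.46) the reflected ray undergoes no phase shift.
Exactly one π shift → a net half-wave offset.
With one net inversion, destructive interference in reflection requires 2 n t = m λ.
The smallest nonzero thickness corresponds to m = 1: t = m λ / (2 n) = 1.00 × 703 / (2 × 1.86) = 189 nm.

0.189 μm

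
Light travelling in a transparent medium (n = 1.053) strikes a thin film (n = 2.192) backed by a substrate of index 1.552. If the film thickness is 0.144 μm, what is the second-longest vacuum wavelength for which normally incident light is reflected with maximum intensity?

Ray reflecting at the top interface goes from n = 1.053 toward n = 2.192: a half-wave phase shift.
Ray reflecting at the bottom interface goes from n = 2.192 toward n = 1.552: no phase shift.
Exactly one π shift → a net half-wave offset.
For maximum reflection here: 2 n t = (m + ½) λ.
λ = 2 n t / (m + ½). The second-longest wavelength is m = 1: λ = 2 × 2.192 × 144 / 1.50 = 421 nm.

421 nm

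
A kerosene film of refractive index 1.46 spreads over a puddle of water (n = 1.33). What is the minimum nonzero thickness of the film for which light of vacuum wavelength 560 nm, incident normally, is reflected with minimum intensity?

Top surface (1.0 → 1.46): reflection off a higher-index medium gives a half-wave phase shift.
Ray reflecting at the bottom interface goes from n = 1.46 toward n = 1.33: no phase shift.
The two reflections differ by half a wavelength.
With one net inversion, destructive interference in reflection requires 2 n t = m λ.
Minimum nonzero at m = 1: t = λ / (2 n) = 560 / (2 × 1.46) = 192 nm.

192 nm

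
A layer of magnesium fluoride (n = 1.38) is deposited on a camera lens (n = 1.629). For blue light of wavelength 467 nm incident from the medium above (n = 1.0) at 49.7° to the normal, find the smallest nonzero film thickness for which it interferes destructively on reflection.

102 nm

At the upper boundary (n = 1.0 to n = 1.38) the reflected ray undergoes a half-wave phase shift.
At the lower boundary (n = 1.38 to n = 1.629) the reflected ray undergoes a half-wave phase shift.
Zero or two π shifts → no net half-wave offset.
For dark reflection here: 2 n t cos θ_r = (m + ½) λ.
Snell's law: 1.0 sin 49.7° = 1.38 sin θ_r → sin θ_r = 0.553, cos θ_r = 0.833.
Minimum at m = 0: t = λ / (4 n cos θ_r) = 467 / (4 × 1.38 × 0.833) = 102 nm.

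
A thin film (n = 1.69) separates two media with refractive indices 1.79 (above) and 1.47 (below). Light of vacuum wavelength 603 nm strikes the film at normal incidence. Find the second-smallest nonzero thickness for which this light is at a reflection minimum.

At the upper boundary (n = 1.79 to n = 1.69) the reflected ray undergoes no phase shift.
At the lower boundary (n = 1.69 to n = 1.47) the reflected ray undergoes no phase shift.
The two reflections carry the same phase change, so no net offset.
With no net inversion, destructive interference in reflection requires 2 n t = (m + ½) λ.
The second-smallest nonzero thickness corresponds to m = 1: t = (m + ½) λ / (2 n) = 1.50 × 603 / (2 × 1.69) = 268 nm.

268 nm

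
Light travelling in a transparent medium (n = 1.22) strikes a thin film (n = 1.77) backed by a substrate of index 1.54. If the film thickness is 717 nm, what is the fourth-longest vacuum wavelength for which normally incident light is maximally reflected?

Ray reflecting at the top interface goes from n = 1.22 toward n = 1.77: a half-wave phase shift.
Bottom surface (1.77 → 1.54): reflection off a lower-index medium gives no phase shift.
The two reflections differ by half a wavelength.
So the condition for constructive reflection is 2 n t = (m + ½) λ.
λ = 2 n t / (m + ½). The fourth-longest wavelength is m = 3: λ = 2 × 1.77 × 717 / 3.50 = 725 nm.

725 nm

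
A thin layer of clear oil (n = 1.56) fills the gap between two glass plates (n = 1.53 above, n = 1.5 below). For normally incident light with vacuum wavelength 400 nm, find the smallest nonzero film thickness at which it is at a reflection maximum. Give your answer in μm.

Ray reflecting at the top interface goes from n = 1.53 toward n = 1.56: a half-wave phase shift.
Ray reflecting at the bottom interface goes from n = 1.56 toward n = 1.5: no phase shift.
Exactly one π shift → a net half-wave offset.
With one net inversion, constructive interference in reflection requires 2 n t = (m + ½) λ.
Minimum at m = 0: t = λ / (4 n) = 400 / (4 × 1.56) = 64.1 nm.

0.0641 μm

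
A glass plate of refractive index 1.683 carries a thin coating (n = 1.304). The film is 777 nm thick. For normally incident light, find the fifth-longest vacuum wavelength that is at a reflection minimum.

450 nm

Ray reflecting at the top interface goes from n = 1.0 toward n = 1.304: a half-wave phase shift.
At the lower boundary (n = 1.304 to n = 1.683) the reflected ray undergoes a half-wave phase shift.
Net: no relative phase inversion (both shifts match).
With no net inversion, destructive interference in reflection requires 2 n t = (m + ½) λ.
λ = 2 n t / (m + ½). The fifth-longest wavelength is m = 4: λ = 2 × 1.304 × 777 / 4.50 = 450 nm.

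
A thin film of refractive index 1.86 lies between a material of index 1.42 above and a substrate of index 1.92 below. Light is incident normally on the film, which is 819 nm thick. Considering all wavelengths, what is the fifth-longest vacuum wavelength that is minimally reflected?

Ray reflecting at the top interface goes from n = 1.42 toward n = 1.86: a half-wave phase shift.
At the lower boundary (n = 1.86 to n = 1.92) the reflected ray undergoes a half-wave phase shift.
The two reflections carry the same phase change, so no net offset.
So the condition for destructive reflection is 2 n t = (m + ½) λ.
λ = 2 n t / (m + ½). The fifth-longest wavelength is m = 4: λ = 2 × 1.86 × 819 / 4.50 = 677 nm.

677 nm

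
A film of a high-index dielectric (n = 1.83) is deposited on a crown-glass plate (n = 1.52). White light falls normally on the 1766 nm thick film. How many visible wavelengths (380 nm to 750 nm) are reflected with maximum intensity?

8

At the upper boundary (n = 1.0 to n = 1.83) the reflected ray undergoes a half-wave phase shift.
Bottom surface (1.83 → 1.52): reflection off a lower-index medium gives no phase shift.
Exactly one π shift → a net half-wave offset.
For bright reflection here: 2 n t = (m + ½) λ.
λ = 2 n t / (m + ½) = 6464 / (m + ½) nm.
m=8: 760 nm (IR); m=9: 680 nm (visible); m=10: 616 nm (visible); m=11: 562 nm (visible); m=12: 517 nm (visible); m=13: 479 nm (visible); m=14: 446 nm (visible); m=15: 417 nm (visible); m=16: 392 nm (visible); m=17: 369 nm (UV).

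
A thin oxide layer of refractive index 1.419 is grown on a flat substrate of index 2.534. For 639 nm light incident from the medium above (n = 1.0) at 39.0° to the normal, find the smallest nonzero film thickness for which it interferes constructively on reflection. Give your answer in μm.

At the upper boundary (n = 1.0 to n = 1.419) the reflected ray undergoes a half-wave phase shift.
At the lower boundary (n = 1.419 to n = 2.534) the reflected ray undergoes a half-wave phase shift.
The two reflections carry the same phase change, so no net offset.
With no net inversion, constructive interference in reflection requires 2 n t cos θ_r = m λ.
Snell's law: 1.0 sin 39.0° = 1.419 sin θ_r → sin θ_r = 0.443, cos θ_r = 0.896.
Minimum nonzero at m = 1: t = λ / (2 n cos θ_r) = 639 / (2 × 1.419 × 0.896) = 251 nm.

0.251 μm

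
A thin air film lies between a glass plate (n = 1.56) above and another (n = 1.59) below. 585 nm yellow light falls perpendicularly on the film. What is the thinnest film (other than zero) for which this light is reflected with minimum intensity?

Top surface (1.56 → 1.0): reflection off a lower-index medium gives no phase shift.
At the lower boundary (n = 1.0 to n = 1.59) the reflected ray undergoes a half-wave phase shift.
The two reflections differ by half a wavelength.
For weak reflection here: 2 n t = m λ.
Minimum nonzero at m = 1: t = λ / (2 n) = 585 / (2 × 1.0) = 293 nm.

293 nm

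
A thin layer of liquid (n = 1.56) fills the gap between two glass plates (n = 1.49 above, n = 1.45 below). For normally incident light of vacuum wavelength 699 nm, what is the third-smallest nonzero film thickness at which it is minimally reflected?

672 nm

Top surface (1.49 → 1.56): reflection off a higher-index medium gives a half-wave phase shift.
At the lower boundary (n = 1.56 to n = 1.45) the reflected ray undergoes no phase shift.
The two reflections differ by half a wavelength.
For dark reflection here: 2 n t = m λ.
The third-smallest nonzero thickness corresponds to m = 3: t = m λ / (2 n) = 3.00 × 699 / (2 × 1.56) = 672 nm.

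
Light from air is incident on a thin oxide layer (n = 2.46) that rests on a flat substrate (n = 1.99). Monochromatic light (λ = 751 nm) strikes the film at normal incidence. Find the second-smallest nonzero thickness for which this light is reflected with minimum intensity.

305 nm

Top surface (1.0 → 2.46): reflection off a higher-index medium gives a half-wave phase shift.
Ray reflecting at the bottom interface goes from n = 2.46 toward n = 1.99: no phase shift.
Exactly one π shift → a net half-wave offset.
For minimum reflection here: 2 n t = m λ.
The second-smallest nonzero thickness corresponds to m = 2: t = m λ / (2 n) = 2.00 × 751 / (2 × 2.46) = 305 nm.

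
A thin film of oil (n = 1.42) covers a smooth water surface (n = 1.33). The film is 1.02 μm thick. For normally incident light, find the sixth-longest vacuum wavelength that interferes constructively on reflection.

Ray reflecting at the top interface goes from n = 1.0 toward n = 1.42: a half-wave phase shift.
Ray reflecting at the bottom interface goes from n = 1.42 toward n = 1.33: no phase shift.
Net: one phase inversion between the two reflected rays.
For strong reflection here: 2 n t = (m + ½) λ.
λ = 2 n t / (m + ½). The sixth-longest wavelength is m = 5: λ = 2 × 1.42 × 1020 / 5.50 = 527 nm.

527 nm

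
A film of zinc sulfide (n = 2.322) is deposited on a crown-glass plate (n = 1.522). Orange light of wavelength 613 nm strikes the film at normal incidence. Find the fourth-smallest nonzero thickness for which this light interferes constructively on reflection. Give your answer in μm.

0.462 μm

At the upper boundary (n = 1.0 to n = 2.322) the reflected ray undergoes a half-wave phase shift.
At the lower boundary (n = 2.322 to n = 1.522) the reflected ray undergoes no phase shift.
Net: one phase inversion between the two reflected rays.
With one net inversion, constructive interference in reflection requires 2 n t = (m + ½) λ.
The fourth-smallest nonzero thickness corresponds to m = 3: t = (m + ½) λ / (2 n) = 3.50 × 613 / (2 × 2.322) = 462 nm.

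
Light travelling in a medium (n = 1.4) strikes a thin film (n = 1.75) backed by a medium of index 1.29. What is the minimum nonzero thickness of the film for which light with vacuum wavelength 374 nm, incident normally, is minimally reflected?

Top surface (1.4 → 1.75): reflection off a higher-index medium gives a half-wave phase shift.
Ray reflecting at the bottom interface goes from n = 1.75 toward n = 1.29: no phase shift.
Exactly one π shift → a net half-wave offset.
So the condition for destructive reflection is 2 n t = m λ.
Minimum nonzero at m = 1: t = λ / (2 n) = 374 / (2 × 1.75) = 107 nm.

107 nm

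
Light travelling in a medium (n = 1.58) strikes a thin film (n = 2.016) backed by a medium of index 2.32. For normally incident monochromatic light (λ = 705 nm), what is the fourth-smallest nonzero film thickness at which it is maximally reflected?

699 nm

Ray reflecting at the top interface goes from n = 1.58 toward n = 2.016: a half-wave phase shift.
At the lower boundary (n = 2.016 to n = 2.32) the reflected ray undergoes a half-wave phase shift.
Zero or two π shifts → no net half-wave offset.
So the condition for constructive reflection is 2 n t = m λ.
The fourth-smallest nonzero thickness corresponds to m = 4: t = m λ / (2 n) = 4.00 × 705 / (2 × 2.016) = 699 nm.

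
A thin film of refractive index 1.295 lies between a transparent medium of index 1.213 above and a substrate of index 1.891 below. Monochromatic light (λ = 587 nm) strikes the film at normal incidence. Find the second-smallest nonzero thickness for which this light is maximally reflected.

At the upper boundary (n = 1.213 to n = 1.295) the reflected ray undergoes a half-wave phase shift.
Bottom surface (1.295 → 1.891): reflection off a higher-index medium gives a half-wave phase shift.
Net: no relative phase inversion (both shifts match).
So the condition for constructive reflection is 2 n t = m λ.
The second-smallest nonzero thickness corresponds to m = 2: t = m λ / (2 n) = 2.00 × 587 / (2 × 1.295) = 453 nm.

453 nm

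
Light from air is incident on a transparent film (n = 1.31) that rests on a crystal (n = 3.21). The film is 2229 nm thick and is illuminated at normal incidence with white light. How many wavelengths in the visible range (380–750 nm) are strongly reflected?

8

Top surface (1.0 → 1.31): reflection off a higher-index medium gives a half-wave phase shift.
At the lower boundary (n = 1.31 to n = 3.21) the reflected ray undergoes a half-wave phase shift.
The two reflections carry the same phase change, so no net offset.
For maximum reflection here: 2 n t = m λ.
λ = 2 n t / m = 5840 / m nm.
m=7: 834 nm (IR); m=8: 730 nm (visible); m=9: 649 nm (visible); m=10: 584 nm (visible); m=11: 531 nm (visible); m=12: 487 nm (visible); m=13: 449 nm (visible); m=14: 417 nm (visible); m=15: 389 nm (visible); m=16: 365 nm (UV).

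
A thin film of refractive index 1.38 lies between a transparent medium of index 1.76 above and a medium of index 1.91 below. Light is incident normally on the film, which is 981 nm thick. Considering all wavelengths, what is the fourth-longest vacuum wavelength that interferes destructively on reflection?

Ray reflecting at the top interface goes from n = 1.76 toward n = 1.38: no phase shift.
At the lower boundary (n = 1.38 to n = 1.91) the reflected ray undergoes a half-wave phase shift.
Exactly one π shift → a net half-wave offset.
So the condition for destructive reflection is 2 n t = m λ.
λ = 2 n t / m. The fourth-longest wavelength is m = 4: λ = 2 × 1.38 × 981 / 4.00 = 677 nm.

677 nm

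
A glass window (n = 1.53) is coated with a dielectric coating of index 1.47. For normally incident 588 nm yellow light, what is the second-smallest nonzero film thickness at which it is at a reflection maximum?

400 nm

Ray reflecting at the top interface goes from n = 1.0 toward n = 1.47: a half-wave phase shift.
At the lower boundary (n = 1.47 to n = 1.53) the reflected ray undergoes a half-wave phase shift.
Net: no relative phase inversion (both shifts match).
So the condition for constructive reflection is 2 n t = m λ.
The second-smallest nonzero thickness corresponds to m = 2: t = m λ / (2 n) = 2.00 × 588 / (2 × 1.47) = 400 nm.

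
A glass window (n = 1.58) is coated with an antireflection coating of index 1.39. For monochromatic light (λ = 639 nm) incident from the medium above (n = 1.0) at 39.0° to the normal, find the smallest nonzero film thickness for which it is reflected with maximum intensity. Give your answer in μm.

0.258 μm

Ray reflecting at the top interface goes from n = 1.0 toward n = 1.39: a half-wave phase shift.
Ray reflecting at the bottom interface goes from n = 1.39 toward n = 1.58: a half-wave phase shift.
Zero or two π shifts → no net half-wave offset.
For maximum reflection here: 2 n t cos θ_r = m λ.
Snell's law: 1.0 sin 39.0° = 1.39 sin θ_r → sin θ_r = 0.453, cos θ_r = 0.892.
Minimum nonzero at m = 1: t = λ / (2 n cos θ_r) = 639 / (2 × 1.39 × 0.892) = 258 nm.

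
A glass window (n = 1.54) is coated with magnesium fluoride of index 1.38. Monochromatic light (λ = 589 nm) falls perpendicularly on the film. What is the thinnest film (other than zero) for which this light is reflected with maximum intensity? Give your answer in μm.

0.213 μm

At the upper boundary (n = 1.0 to n = 1.38) the reflected ray undergoes a half-wave phase shift.
Bottom surface (1.38 → 1.54): reflection off a higher-index medium gives a half-wave phase shift.
The two reflections carry the same phase change, so no net offset.
For maximum reflection here: 2 n t = m λ.
Minimum nonzero at m = 1: t = λ / (2 n) = 589 / (2 × 1.38) = 213 nm.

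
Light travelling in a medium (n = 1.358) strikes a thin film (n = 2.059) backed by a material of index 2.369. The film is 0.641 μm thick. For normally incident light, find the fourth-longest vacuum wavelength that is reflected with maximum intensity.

At the upper boundary (n = 1.358 to n = 2.059) the reflected ray undergoes a half-wave phase shift.
Ray reflecting at the bottom interface goes from n = 2.059 toward n = 2.369: a half-wave phase shift.
The two reflections carry the same phase change, so no net offset.
So the condition for constructive reflection is 2 n t = m λ.
λ = 2 n t / m. The fourth-longest wavelength is m = 4: λ = 2 × 2.059 × 641 / 4.00 = 660 nm.

660 nm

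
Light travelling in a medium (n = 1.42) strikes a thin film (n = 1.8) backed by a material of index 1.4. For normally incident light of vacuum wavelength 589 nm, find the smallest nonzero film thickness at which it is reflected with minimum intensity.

164 nm

Top surface (1.42 → 1.8): reflection off a higher-index medium gives a half-wave phase shift.
Ray reflecting at the bottom interface goes from n = 1.8 toward n = 1.4: no phase shift.
The two reflections differ by half a wavelength.
For minimum reflection here: 2 n t = m λ.
Minimum nonzero at m = 1: t = λ / (2 n) = 589 / (2 × 1.8) = 164 nm.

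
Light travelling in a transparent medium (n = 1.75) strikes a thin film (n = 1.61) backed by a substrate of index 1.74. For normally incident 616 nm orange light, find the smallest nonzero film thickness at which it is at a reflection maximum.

95.7 nm

Top surface (1.75 → 1.61): reflection off a lower-index medium gives no phase shift.
Ray reflecting at the bottom interface goes from n = 1.61 toward n = 1.74: a half-wave phase shift.
Net: one phase inversion between the two reflected rays.
With one net inversion, constructive interference in reflection requires 2 n t = (m + ½) λ.
Minimum at m = 0: t = λ / (4 n) = 616 / (4 × 1.61) = 95.7 nm.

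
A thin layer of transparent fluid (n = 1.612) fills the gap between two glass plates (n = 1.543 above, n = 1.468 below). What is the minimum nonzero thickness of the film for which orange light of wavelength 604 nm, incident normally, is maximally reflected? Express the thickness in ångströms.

937 Å

Top surface (1.543 → 1.612): reflection off a higher-index medium gives a half-wave phase shift.
Bottom surface (1.612 → 1.468): reflection off a lower-index medium gives no phase shift.
Net: one phase inversion between the two reflected rays.
For maximum reflection here: 2 n t = (m + ½) λ.
Minimum at m = 0: t = λ / (4 n) = 604 / (4 × 1.612) = 93.7 nm.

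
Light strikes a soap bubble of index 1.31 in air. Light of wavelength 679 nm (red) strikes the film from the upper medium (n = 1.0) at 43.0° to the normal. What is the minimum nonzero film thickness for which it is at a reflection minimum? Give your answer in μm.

0.304 μm

At the upper boundary (n = 1.0 to n = 1.31) the reflected ray undergoes a half-wave phase shift.
Bottom surface (1.31 → 1.0): reflection off a lower-index medium gives no phase shift.
Net: one phase inversion between the two reflected rays.
With one net inversion, destructive interference in reflection requires 2 n t cos θ_r = m λ.
Snell's law: 1.0 sin 43.0° = 1.31 sin θ_r → sin θ_r = 0.521, cos θ_r = 0.854.
Minimum nonzero at m = 1: t = λ / (2 n cos θ_r) = 679 / (2 × 1.31 × 0.854) = 304 nm.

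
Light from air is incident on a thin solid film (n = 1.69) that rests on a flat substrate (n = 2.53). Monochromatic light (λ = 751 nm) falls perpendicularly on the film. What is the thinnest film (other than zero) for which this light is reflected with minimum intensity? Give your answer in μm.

0.111 μm

Top surface (1.0 → 1.69): reflection off a higher-index medium gives a half-wave phase shift.
Ray reflecting at the bottom interface goes from n = 1.69 toward n = 2.53: a half-wave phase shift.
Zero or two π shifts → no net half-wave offset.
With no net inversion, destructive interference in reflection requires 2 n t = (m + ½) λ.
Minimum at m = 0: t = λ / (4 n) = 751 / (4 × 1.69) = 111 nm.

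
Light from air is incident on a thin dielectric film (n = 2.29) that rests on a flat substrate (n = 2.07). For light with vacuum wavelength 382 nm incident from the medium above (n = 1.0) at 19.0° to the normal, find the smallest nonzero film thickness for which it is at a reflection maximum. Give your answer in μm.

0.0421 μm

At the upper boundary (n = 1.0 to n = 2.29) the reflected ray undergoes a half-wave phase shift.
At the lower boundary (n = 2.29 to n = 2.07) the reflected ray undergoes no phase shift.
Exactly one π shift → a net half-wave offset.
So the condition for constructive reflection is 2 n t cos θ_r = (m + ½) λ.
Snell's law: 1.0 sin 19.0° = 2.29 sin θ_r → sin θ_r = 0.142, cos θ_r = 0.990.
Minimum at m = 0: t = λ / (4 n cos θ_r) = 382 / (4 × 2.29 × 0.990) = 42.1 nm.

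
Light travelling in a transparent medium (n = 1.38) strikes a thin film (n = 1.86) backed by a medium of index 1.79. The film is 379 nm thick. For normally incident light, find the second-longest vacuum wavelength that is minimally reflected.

Top surface (1.38 → 1.86): reflection off a higher-index medium gives a half-wave phase shift.
Ray reflecting at the bottom interface goes from n = 1.86 toward n = 1.79: no phase shift.
Exactly one π shift → a net half-wave offset.
With one net inversion, destructive interference in reflection requires 2 n t = m λ.
λ = 2 n t / m. The second-longest wavelength is m = 2: λ = 2 × 1.86 × 379 / 2.00 = 705 nm.

705 nm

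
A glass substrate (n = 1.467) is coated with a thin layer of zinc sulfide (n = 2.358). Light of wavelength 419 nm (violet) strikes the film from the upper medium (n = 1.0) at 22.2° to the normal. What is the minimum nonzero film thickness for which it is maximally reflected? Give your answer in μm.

0.0450 μm

At the upper boundary (n = 1.0 to n = 2.358) the reflected ray undergoes a half-wave phase shift.
Ray reflecting at the bottom interface goes from n = 2.358 toward n = 1.467: no phase shift.
The two reflections differ by half a wavelength.
For strong reflection here: 2 n t cos θ_r = (m + ½) λ.
Snell's law: 1.0 sin 22.2° = 2.358 sin θ_r → sin θ_r = 0.160, cos θ_r = 0.987.
Minimum at m = 0: t = λ / (4 n cos θ_r) = 419 / (4 × 2.358 × 0.987) = 45.0 nm.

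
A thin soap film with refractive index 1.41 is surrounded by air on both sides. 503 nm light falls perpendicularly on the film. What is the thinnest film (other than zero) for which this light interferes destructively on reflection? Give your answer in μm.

0.178 μm

Top surface (1.0 → 1.41): reflection off a higher-index medium gives a half-wave phase shift.
At the lower boundary (n = 1.41 to n = 1.0) the reflected ray undergoes no phase shift.
Exactly one π shift → a net half-wave offset.
So the condition for destructive reflection is 2 n t = m λ.
Minimum nonzero at m = 1: t = λ / (2 n) = 503 / (2 × 1.41) = 178 nm.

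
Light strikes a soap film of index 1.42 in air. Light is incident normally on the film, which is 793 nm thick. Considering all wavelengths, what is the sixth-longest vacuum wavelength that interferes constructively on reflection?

Ray reflecting at the top interface goes from n = 1.0 toward n = 1.42: a half-wave phase shift.
At the lower boundary (n = 1.42 to n = 1.0) the reflected ray undergoes no phase shift.
Net: one phase inversion between the two reflected rays.
For maximum reflection here: 2 n t = (m + ½) λ.
λ = 2 n t / (m + ½). The sixth-longest wavelength is m = 5: λ = 2 × 1.42 × 793 / 5.50 = 409 nm.

409 nm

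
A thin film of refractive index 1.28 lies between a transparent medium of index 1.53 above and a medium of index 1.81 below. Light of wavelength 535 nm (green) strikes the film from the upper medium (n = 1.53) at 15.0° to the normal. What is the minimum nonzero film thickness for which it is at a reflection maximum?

Ray reflecting at the top interface goes from n = 1.53 toward n = 1.28: no phase shift.
Bottom surface (1.28 → 1.81): reflection off a higher-index medium gives a half-wave phase shift.
Net: one phase inversion between the two reflected rays.
For strong reflection here: 2 n t cos θ_r = (m + ½) λ.
Snell's law: 1.53 sin 15.0° = 1.28 sin θ_r → sin θ_r = 0.309, cos θ_r = 0.951.
Minimum at m = 0: t = λ / (4 n cos θ_r) = 535 / (4 × 1.28 × 0.951) = 110 nm.

110 nm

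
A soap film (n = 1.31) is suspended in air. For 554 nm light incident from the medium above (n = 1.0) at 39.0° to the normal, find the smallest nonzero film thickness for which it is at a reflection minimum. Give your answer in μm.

At the upper boundary (n = 1.0 to n = 1.31) the reflected ray undergoes a half-wave phase shift.
Bottom surface (1.31 → 1.0): reflection off a lower-index medium gives no phase shift.
The two reflections differ by half a wavelength.
For minimum reflection here: 2 n t cos θ_r = m λ.
Snell's law: 1.0 sin 39.0° = 1.31 sin θ_r → sin θ_r = 0.480, cos θ_r = 0.877.
Minimum nonzero at m = 1: t = λ / (2 n cos θ_r) = 554 / (2 × 1.31 × 0.877) = 241 nm.

0.241 μm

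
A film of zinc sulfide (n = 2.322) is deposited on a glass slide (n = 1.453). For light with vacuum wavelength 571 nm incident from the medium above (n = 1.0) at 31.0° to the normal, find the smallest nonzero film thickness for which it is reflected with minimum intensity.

126 nm

Ray reflecting at the top interface goes from n = 1.0 toward n = 2.322: a half-wave phase shift.
Bottom surface (2.322 → 1.453): reflection off a lower-index medium gives no phase shift.
The two reflections differ by half a wavelength.
With one net inversion, destructive interference in reflection requires 2 n t cos θ_r = m λ.
Snell's law: 1.0 sin 31.0° = 2.322 sin θ_r → sin θ_r = 0.222, cos θ_r = 0.975.
Minimum nonzero at m = 1: t = λ / (2 n cos θ_r) = 571 / (2 × 2.322 × 0.975) = 126 nm.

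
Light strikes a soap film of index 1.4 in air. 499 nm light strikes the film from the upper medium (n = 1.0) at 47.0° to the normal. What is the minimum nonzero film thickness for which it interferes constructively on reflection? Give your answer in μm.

Top surface (1.0 → 1.4): reflection off a higher-index medium gives a half-wave phase shift.
Bottom surface (1.4 → 1.0): reflection off a lower-index medium gives no phase shift.
Net: one phase inversion between the two reflected rays.
With one net inversion, constructive interference in reflection requires 2 n t cos θ_r = (m + ½) λ.
Snell's law: 1.0 sin 47.0° = 1.4 sin θ_r → sin θ_r = 0.522, cos θ_r = 0.853.
Minimum at m = 0: t = λ / (4 n cos θ_r) = 499 / (4 × 1.4 × 0.853) = 104 nm.

0.104 μm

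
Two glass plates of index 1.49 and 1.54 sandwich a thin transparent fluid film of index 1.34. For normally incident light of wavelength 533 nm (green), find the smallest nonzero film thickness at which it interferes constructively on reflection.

99.4 nm

Ray reflecting at the top interface goes from n = 1.49 toward n = 1.34: no phase shift.
Bottom surface (1.34 → 1.54): reflection off a higher-index medium gives a half-wave phase shift.
The two reflections differ by half a wavelength.
With one net inversion, constructive interference in reflection requires 2 n t = (m + ½) λ.
Minimum at m = 0: t = λ / (4 n) = 533 / (4 × 1.34) = 99.4 nm.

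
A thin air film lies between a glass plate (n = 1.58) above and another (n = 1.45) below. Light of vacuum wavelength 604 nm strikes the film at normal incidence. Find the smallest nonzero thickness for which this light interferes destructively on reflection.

At the upper boundary (n = 1.58 to n = 1.0) the reflected ray undergoes no phase shift.
Ray reflecting at the bottom interface goes from n = 1.0 toward n = 1.45: a half-wave phase shift.
The two reflections differ by half a wavelength.
So the condition for destructive reflection is 2 n t = m λ.
The smallest nonzero thickness corresponds to m = 1: t = m λ / (2 n) = 1.00 × 604 / (2 × 1.0) = 302 nm.

302 nm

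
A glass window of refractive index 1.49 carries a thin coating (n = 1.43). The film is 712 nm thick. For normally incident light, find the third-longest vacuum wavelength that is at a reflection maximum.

Ray reflecting at the top interface goes from n = 1.0 toward n = 1.43: a half-wave phase shift.
Bottom surface (1.43 → 1.49): reflection off a higher-index medium gives a half-wave phase shift.
Net: no relative phase inversion (both shifts match).
For bright reflection here: 2 n t = m λ.
λ = 2 n t / m. The third-longest wavelength is m = 3: λ = 2 × 1.43 × 712 / 3.00 = 679 nm.

679 nm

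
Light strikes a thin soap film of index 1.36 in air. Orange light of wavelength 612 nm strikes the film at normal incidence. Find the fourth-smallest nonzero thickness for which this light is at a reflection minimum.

900 nm

Ray reflecting at the top interface goes from n = 1.0 toward n = 1.36: a half-wave phase shift.
Bottom surface (1.36 → 1.0): reflection off a lower-index medium gives no phase shift.
Exactly one π shift → a net half-wave offset.
For minimum reflection here: 2 n t = m λ.
The fourth-smallest nonzero thickness corresponds to m = 4: t = m λ / (2 n) = 4.00 × 612 / (2 × 1.36) = 900 nm.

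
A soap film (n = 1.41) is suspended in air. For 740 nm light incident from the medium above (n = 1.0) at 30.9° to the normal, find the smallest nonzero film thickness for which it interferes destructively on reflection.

At the upper boundary (n = 1.0 to n = 1.41) the reflected ray undergoes a half-wave phase shift.
At the lower boundary (n = 1.41 to n = 1.0) the reflected ray undergoes no phase shift.
Net: one phase inversion between the two reflected rays.
For minimum reflection here: 2 n t cos θ_r = m λ.
Snell's law: 1.0 sin 30.9° = 1.41 sin θ_r → sin θ_r = 0.364, cos θ_r = 0.931.
Minimum nonzero at m = 1: t = λ / (2 n cos θ_r) = 740 / (2 × 1.41 × 0.931) = 282 nm.

282 nm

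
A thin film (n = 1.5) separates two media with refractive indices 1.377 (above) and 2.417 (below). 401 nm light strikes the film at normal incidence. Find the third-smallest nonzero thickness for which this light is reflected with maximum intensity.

Top surface (1.377 → 1.5): reflection off a higher-index medium gives a half-wave phase shift.
Bottom surface (1.5 → 2.417): reflection off a higher-index medium gives a half-wave phase shift.
Zero or two π shifts → no net half-wave offset.
With no net inversion, constructive interference in reflection requires 2 n t = m λ.
The third-smallest nonzero thickness corresponds to m = 3: t = m λ / (2 n) = 3.00 × 401 / (2 × 1.5) = 401 nm.

401 nm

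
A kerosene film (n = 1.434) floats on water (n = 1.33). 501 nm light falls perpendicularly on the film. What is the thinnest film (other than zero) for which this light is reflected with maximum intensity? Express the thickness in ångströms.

873 Å

Top surface (1.0 → 1.434): reflection off a higher-index medium gives a half-wave phase shift.
Ray reflecting at the bottom interface goes from n = 1.434 toward n = 1.33: no phase shift.
Exactly one π shift → a net half-wave offset.
With one net inversion, constructive interference in reflection requires 2 n t = (m + ½) λ.
Minimum at m = 0: t = λ / (4 n) = 501 / (4 × 1.434) = 87.3 nm.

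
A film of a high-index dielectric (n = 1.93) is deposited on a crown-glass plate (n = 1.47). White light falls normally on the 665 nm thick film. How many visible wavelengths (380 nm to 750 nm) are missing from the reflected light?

3

At the upper boundary (n = 1.0 to n = 1.93) the reflected ray undergoes a half-wave phase shift.
Bottom surface (1.93 → 1.47): reflection off a lower-index medium gives no phase shift.
The two reflections differ by half a wavelength.
For dark reflection here: 2 n t = m λ.
λ = 2 n t / m = 2567 / m nm.
m=3: 856 nm (IR); m=4: 642 nm (visible); m=5: 513 nm (visible); m=6: 428 nm (visible); m=7: 367 nm (UV).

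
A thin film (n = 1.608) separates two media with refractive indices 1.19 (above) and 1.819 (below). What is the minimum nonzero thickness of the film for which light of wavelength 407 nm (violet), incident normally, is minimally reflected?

63.3 nm

Top surface (1.19 → 1.608): reflection off a higher-index medium gives a half-wave phase shift.
Ray reflecting at the bottom interface goes from n = 1.608 toward n = 1.819: a half-wave phase shift.
Zero or two π shifts → no net half-wave offset.
With no net inversion, destructive interference in reflection requires 2 n t = (m + ½) λ.
Minimum at m = 0: t = λ / (4 n) = 407 / (4 × 1.608) = 63.3 nm.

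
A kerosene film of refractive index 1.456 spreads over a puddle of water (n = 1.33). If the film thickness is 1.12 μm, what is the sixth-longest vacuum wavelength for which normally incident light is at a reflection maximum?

At the upper boundary (n = 1.0 to n = 1.456) the reflected ray undergoes a half-wave phase shift.
At the lower boundary (n = 1.456 to n = 1.33) the reflected ray undergoes no phase shift.
Net: one phase inversion between the two reflected rays.
For strong reflection here: 2 n t = (m + ½) λ.
λ = 2 n t / (m + ½). The sixth-longest wavelength is m = 5: λ = 2 × 1.456 × 1120 / 5.50 = 593 nm.

593 nm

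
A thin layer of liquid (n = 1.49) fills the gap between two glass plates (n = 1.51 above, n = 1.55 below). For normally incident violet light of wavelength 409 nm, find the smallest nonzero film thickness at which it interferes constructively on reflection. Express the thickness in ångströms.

686 Å

Top surface (1.51 → 1.49): reflection off a lower-index medium gives no phase shift.
At the lower boundary (n = 1.49 to n = 1.55) the reflected ray undergoes a half-wave phase shift.
Exactly one π shift → a net half-wave offset.
For maximum reflection here: 2 n t = (m + ½) λ.
Minimum at m = 0: t = λ / (4 n) = 409 / (4 × 1.49) = 68.6 nm.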